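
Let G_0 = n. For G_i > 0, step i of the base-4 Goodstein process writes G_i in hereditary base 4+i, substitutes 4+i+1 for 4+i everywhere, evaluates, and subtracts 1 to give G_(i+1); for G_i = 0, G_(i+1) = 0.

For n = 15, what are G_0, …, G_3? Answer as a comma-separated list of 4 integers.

i=0: 15 = 3·4 + 3 (b=4); 4→5: 3·5 + 3 = 18; 18−1 = 17
i=1: 17 = 3·5 + 2 (b=5); 5→6: 3·6 + 2 = 20; 20−1 = 19
i=2: 19 = 3·6 + 1 (b=6); 6→7: 3·7 + 1 = 22; 22−1 = 21

15, 17, 19, 21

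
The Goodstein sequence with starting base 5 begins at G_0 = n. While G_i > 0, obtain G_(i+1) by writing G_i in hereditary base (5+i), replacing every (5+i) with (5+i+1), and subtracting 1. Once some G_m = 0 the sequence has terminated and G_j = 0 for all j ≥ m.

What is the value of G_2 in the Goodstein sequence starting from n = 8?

8

G_0=8  [base 5] 5 + 3  →[5↦6]→  6 + 3 = 9  −1 ⇒ G_1=8
G_1=8  [base 6] 6 + 2  →[6↦7]→  7 + 2 = 9  −1 ⇒ G_2=8
G_2=8  [base 7] 7 + 1  →[7↦8]→  8 + 1 = 9  −1 ⇒ G_3=8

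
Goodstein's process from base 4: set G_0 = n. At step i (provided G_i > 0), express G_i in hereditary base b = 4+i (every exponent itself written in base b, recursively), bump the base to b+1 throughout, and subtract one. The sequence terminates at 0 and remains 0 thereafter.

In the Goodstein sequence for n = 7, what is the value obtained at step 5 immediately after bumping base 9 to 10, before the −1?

6

7 —HB4→ 4 + 3 —bump→ 5 + 3 = 8 —(−1)→ 7
7 —HB5→ 5 + 2 —bump→ 6 + 2 = 8 —(−1)→ 7
7 —HB6→ 6 + 1 —bump→ 7 + 1 = 8 —(−1)→ 7
7 —HB7→ 7 —bump→ 8 = 8 —(−1)→ 7
7 —HB8→ 7 —bump→ 7 = 7 —(−1)→ 6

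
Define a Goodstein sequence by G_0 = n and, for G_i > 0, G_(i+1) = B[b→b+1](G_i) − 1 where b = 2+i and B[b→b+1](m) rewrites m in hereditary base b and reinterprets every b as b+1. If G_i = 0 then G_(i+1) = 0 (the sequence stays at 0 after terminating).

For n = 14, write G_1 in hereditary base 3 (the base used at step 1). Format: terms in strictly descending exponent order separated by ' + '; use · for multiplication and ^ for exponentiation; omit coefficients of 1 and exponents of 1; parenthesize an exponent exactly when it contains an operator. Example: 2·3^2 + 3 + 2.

(0) 14|_2 = 2^(2 + 1) + 2^2 + 2 ↦ 3^(3 + 1) + 3^3 + 3|_3 = 111 ⇒ 110
(1) 110|_3 = 3^(3 + 1) + 3^3 + 2 ↦ 4^(4 + 1) + 4^4 + 2|_4 = 1282 ⇒ 1281

3^(3 + 1) + 3^3 + 2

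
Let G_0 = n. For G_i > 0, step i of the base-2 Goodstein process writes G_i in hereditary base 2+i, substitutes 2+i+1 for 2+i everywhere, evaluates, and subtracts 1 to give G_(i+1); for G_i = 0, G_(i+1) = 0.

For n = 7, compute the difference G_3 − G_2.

[0] 7 ≡ 2^2 + 2 + 1 (base 2). Lift 3: 31. −1: 30.
[1] 30 ≡ 3^3 + 3 (base 3). Lift 4: 260. −1: 259.
[2] 259 ≡ 4^4 + 3 (base 4). Lift 5: 3128. −1: 3127.

2868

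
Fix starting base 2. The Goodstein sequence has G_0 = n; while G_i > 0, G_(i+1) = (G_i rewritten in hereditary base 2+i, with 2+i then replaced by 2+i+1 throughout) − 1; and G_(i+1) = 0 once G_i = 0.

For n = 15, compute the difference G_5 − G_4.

[0] 15 ≡ 2^(2 + 1) + 2^2 + 2 + 1 (base 2). Lift 3: 112. −1: 111.
[1] 111 ≡ 3^(3 + 1) + 3^3 + 3 (base 3). Lift 4: 1284. −1: 1283.
[2] 1283 ≡ 4^(4 + 1) + 4^4 + 3 (base 4). Lift 5: 18753. −1: 18752.
[3] 18752 ≡ 5^(5 + 1) + 5^5 + 2 (base 5). Lift 6: 326594. −1: 326593.
[4] 326593 ≡ 6^(6 + 1) + 6^6 + 1 (base 6). Lift 7: 6588345. −1: 6588344.

6261751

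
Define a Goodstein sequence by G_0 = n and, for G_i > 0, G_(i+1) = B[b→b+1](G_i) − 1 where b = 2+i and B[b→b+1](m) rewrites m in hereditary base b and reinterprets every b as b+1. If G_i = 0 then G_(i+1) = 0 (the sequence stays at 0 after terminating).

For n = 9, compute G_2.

[0] 9 ≡ 2^(2 + 1) + 1 (base 2). Lift 3: 82. −1: 81.
[1] 81 ≡ 3^(3 + 1) (base 3). Lift 4: 1024. −1: 1023.
[2] 1023 ≡ 3·4^4 + 3·4^3 + 3·4^2 + 3·4 + 3 (base 4). Lift 5: 9843. −1: 9842.

1023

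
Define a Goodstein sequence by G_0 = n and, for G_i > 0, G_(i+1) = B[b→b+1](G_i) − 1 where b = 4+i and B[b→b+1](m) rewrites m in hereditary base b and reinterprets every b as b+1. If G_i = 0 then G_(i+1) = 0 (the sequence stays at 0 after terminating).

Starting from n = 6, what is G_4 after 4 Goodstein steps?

base 4: 6 = 4 + 2; at 5: 5 + 2 = 7; next = 6
base 5: 6 = 5 + 1; at 6: 6 + 1 = 7; next = 6
base 6: 6 = 6; at 7: 7 = 7; next = 6
base 7: 6 = 6; at 8: 6 = 6; next = 5

5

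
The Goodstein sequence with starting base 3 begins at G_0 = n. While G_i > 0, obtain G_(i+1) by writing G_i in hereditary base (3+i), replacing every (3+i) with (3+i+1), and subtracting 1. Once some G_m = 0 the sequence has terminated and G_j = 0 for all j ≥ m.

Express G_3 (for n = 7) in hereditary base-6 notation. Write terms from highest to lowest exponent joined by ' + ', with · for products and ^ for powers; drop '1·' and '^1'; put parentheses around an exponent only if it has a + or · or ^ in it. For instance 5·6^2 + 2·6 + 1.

6 + 3

G_0 = 7. HB_3(7) = 2·3 + 1. Bump = 9. G_1 = 8.
G_1 = 8. HB_4(8) = 2·4. Bump = 10. G_2 = 9.
G_2 = 9. HB_5(9) = 5 + 4. Bump = 10. G_3 = 9.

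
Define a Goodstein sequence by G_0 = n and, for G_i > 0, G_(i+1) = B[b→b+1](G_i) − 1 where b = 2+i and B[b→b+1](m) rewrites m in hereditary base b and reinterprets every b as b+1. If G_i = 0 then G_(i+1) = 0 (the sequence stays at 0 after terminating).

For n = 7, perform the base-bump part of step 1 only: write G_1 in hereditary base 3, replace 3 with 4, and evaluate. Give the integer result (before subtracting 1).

260

step 0: 7 = 2^2 + 2 + 1; sub 3 for 2: 3^3 + 3 + 1; = 31; G_1 = 31−1 = 30
step 1: 30 = 3^3 + 3; sub 4 for 3: 4^4 + 4; = 260; G_2 = 260−1 = 259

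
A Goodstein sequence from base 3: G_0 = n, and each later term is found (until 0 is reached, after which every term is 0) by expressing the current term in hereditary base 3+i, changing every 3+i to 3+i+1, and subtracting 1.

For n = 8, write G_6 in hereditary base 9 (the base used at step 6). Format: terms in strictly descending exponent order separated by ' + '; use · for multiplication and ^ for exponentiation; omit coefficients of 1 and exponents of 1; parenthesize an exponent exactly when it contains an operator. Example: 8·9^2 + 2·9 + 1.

(0) 8|_3 = 2·3 + 2 ↦ 2·4 + 2|_4 = 10 ⇒ 9
(1) 9|_4 = 2·4 + 1 ↦ 2·5 + 1|_5 = 11 ⇒ 10
(2) 10|_5 = 2·5 ↦ 2·6|_6 = 12 ⇒ 11
(3) 11|_6 = 6 + 5 ↦ 7 + 5|_7 = 12 ⇒ 11
(4) 11|_7 = 7 + 4 ↦ 8 + 4|_8 = 12 ⇒ 11
(5) 11|_8 = 8 + 3 ↦ 9 + 3|_9 = 12 ⇒ 11

9 + 2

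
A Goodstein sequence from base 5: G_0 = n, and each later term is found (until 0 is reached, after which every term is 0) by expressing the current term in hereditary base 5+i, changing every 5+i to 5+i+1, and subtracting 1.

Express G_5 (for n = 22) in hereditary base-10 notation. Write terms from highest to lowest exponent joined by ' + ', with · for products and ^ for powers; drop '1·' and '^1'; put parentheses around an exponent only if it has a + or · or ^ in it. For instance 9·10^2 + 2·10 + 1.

3·10 + 5

22 —HB5→ 4·5 + 2 —bump→ 4·6 + 2 = 26 —(−1)→ 25
25 —HB6→ 4·6 + 1 —bump→ 4·7 + 1 = 29 —(−1)→ 28
28 —HB7→ 4·7 —bump→ 4·8 = 32 —(−1)→ 31
31 —HB8→ 3·8 + 7 —bump→ 3·9 + 7 = 34 —(−1)→ 33
33 —HB9→ 3·9 + 6 —bump→ 3·10 + 6 = 36 —(−1)→ 35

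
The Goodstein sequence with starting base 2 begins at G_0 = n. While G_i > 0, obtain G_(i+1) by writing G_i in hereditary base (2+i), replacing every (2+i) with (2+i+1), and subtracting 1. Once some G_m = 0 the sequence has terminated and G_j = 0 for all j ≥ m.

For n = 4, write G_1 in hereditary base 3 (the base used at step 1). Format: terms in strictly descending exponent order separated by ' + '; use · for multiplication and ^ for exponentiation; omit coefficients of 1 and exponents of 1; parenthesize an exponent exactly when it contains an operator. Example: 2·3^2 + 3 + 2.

2·3^2 + 2·3 + 2

G_0 = 4. HB_2(4) = 2^2. Bump = 27. G_1 = 26.
G_1 = 26. HB_3(26) = 2·3^2 + 2·3 + 2. Bump = 42. G_2 = 41.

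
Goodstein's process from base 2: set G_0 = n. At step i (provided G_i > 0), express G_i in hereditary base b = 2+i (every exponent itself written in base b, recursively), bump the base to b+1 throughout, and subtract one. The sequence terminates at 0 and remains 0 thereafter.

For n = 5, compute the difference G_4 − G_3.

step 0: 5 = 2^2 + 1; sub 3 for 2: 3^3 + 1; = 28; G_1 = 28−1 = 27
step 1: 27 = 3^3; sub 4 for 3: 4^4; = 256; G_2 = 256−1 = 255
step 2: 255 = 3·4^3 + 3·4^2 + 3·4 + 3; sub 5 for 4: 3·5^3 + 3·5^2 + 3·5 + 3; = 468; G_3 = 468−1 = 467
step 3: 467 = 3·5^3 + 3·5^2 + 3·5 + 2; sub 6 for 5: 3·6^3 + 3·6^2 + 3·6 + 2; = 776; G_4 = 776−1 = 775

308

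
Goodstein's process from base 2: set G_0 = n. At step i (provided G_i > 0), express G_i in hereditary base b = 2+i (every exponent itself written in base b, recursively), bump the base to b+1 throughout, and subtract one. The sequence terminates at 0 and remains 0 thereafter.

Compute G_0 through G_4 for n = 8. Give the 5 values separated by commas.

8, 80, 553, 6310, 93395

G_0=8  [base 2] 2^(2 + 1)  →[2↦3]→  3^(3 + 1) = 81  −1 ⇒ G_1=80
G_1=80  [base 3] 2·3^3 + 2·3^2 + 2·3 + 2  →[3↦4]→  2·4^4 + 2·4^2 + 2·4 + 2 = 554  −1 ⇒ G_2=553
G_2=553  [base 4] 2·4^4 + 2·4^2 + 2·4 + 1  →[4↦5]→  2·5^5 + 2·5^2 + 2·5 + 1 = 6311  −1 ⇒ G_3=6310
G_3=6310  [base 5] 2·5^5 + 2·5^2 + 2·5  →[5↦6]→  2·6^6 + 2·6^2 + 2·6 = 93396  −1 ⇒ G_4=93395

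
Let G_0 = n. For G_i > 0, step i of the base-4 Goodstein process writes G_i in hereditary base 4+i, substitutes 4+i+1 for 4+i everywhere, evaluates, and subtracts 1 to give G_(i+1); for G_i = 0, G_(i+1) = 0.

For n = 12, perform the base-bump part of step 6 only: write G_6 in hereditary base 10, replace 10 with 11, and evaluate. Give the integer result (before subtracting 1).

20

12 —HB4→ 3·4 —bump→ 3·5 = 15 —(−1)→ 14
14 —HB5→ 2·5 + 4 —bump→ 2·6 + 4 = 16 —(−1)→ 15
15 —HB6→ 2·6 + 3 —bump→ 2·7 + 3 = 17 —(−1)→ 16
16 —HB7→ 2·7 + 2 —bump→ 2·8 + 2 = 18 —(−1)→ 17
17 —HB8→ 2·8 + 1 —bump→ 2·9 + 1 = 19 —(−1)→ 18
18 —HB9→ 2·9 —bump→ 2·10 = 20 —(−1)→ 19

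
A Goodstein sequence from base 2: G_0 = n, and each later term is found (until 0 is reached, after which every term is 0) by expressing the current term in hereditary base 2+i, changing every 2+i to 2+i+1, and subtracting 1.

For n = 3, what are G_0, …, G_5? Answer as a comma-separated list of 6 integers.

(0) 3|_2 = 2 + 1 ↦ 3 + 1|_3 = 4 ⇒ 3
(1) 3|_3 = 3 ↦ 4|_4 = 4 ⇒ 3
(2) 3|_4 = 3 ↦ 3|_5 = 3 ⇒ 2
(3) 2|_5 = 2 ↦ 2|_6 = 2 ⇒ 1
(4) 1|_6 = 1 ↦ 1|_7 = 1 ⇒ 0

3, 3, 3, 2, 1, 0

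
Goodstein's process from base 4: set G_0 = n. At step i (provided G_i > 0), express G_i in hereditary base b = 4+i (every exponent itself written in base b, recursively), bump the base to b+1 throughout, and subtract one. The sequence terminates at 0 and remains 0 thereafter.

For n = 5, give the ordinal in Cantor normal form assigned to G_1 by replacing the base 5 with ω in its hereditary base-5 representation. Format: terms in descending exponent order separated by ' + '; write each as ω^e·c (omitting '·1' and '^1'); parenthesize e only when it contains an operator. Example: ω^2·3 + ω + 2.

ω

G_0=5  [base 4] 4 + 1  →[4↦5]→  5 + 1 = 6  −1 ⇒ G_1=5
G_1=5  [base 5] 5  →[5↦6]→  6 = 6  −1 ⇒ G_2=5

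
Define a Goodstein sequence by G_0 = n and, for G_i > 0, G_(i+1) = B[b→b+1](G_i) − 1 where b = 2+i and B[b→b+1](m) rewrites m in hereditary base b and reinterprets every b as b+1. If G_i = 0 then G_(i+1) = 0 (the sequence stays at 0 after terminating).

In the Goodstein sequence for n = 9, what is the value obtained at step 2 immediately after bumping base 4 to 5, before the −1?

9843

[0] 9 ≡ 2^(2 + 1) + 1 (base 2). Lift 3: 82. −1: 81.
[1] 81 ≡ 3^(3 + 1) (base 3). Lift 4: 1024. −1: 1023.
[2] 1023 ≡ 3·4^4 + 3·4^3 + 3·4^2 + 3·4 + 3 (base 4). Lift 5: 9843. −1: 9842.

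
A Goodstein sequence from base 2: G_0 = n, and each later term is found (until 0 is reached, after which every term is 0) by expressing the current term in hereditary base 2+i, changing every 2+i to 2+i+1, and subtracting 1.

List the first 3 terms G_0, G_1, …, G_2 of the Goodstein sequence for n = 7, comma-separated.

7, 30, 259

G_0 = 7. HB_2(7) = 2^2 + 2 + 1. Bump = 31. G_1 = 30.
G_1 = 30. HB_3(30) = 3^3 + 3. Bump = 260. G_2 = 259.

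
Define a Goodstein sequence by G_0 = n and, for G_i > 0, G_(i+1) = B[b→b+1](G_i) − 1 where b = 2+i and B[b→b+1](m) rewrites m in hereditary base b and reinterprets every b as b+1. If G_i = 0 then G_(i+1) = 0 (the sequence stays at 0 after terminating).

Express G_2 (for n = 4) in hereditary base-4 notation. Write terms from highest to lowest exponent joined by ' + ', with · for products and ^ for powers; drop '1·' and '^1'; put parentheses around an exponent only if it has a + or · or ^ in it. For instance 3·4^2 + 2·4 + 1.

2·4^2 + 2·4 + 1

step 0: 4 = 2^2; sub 3 for 2: 3^3; = 27; G_1 = 27−1 = 26
step 1: 26 = 2·3^2 + 2·3 + 2; sub 4 for 3: 2·4^2 + 2·4 + 2; = 42; G_2 = 42−1 = 41
step 2: 41 = 2·4^2 + 2·4 + 1; sub 5 for 4: 2·5^2 + 2·5 + 1; = 61; G_3 = 61−1 = 60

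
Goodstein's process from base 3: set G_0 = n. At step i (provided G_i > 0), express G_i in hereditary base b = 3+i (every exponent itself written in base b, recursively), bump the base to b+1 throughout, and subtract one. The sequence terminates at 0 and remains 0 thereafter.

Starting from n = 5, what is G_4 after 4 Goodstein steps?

base 3: 5 = 3 + 2; at 4: 4 + 2 = 6; next = 5
base 4: 5 = 4 + 1; at 5: 5 + 1 = 6; next = 5
base 5: 5 = 5; at 6: 6 = 6; next = 5
base 6: 5 = 5; at 7: 5 = 5; next = 4
base 7: 4 = 4; at 8: 4 = 4; next = 3

4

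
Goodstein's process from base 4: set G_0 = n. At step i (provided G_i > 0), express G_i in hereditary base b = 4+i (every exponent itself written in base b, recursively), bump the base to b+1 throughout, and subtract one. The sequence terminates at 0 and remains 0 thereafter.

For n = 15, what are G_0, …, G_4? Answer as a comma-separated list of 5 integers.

base 4: 15 = 3·4 + 3; at 5: 3·5 + 3 = 18; next = 17
base 5: 17 = 3·5 + 2; at 6: 3·6 + 2 = 20; next = 19
base 6: 19 = 3·6 + 1; at 7: 3·7 + 1 = 22; next = 21
base 7: 21 = 3·7; at 8: 3·8 = 24; next = 23

15, 17, 19, 21, 23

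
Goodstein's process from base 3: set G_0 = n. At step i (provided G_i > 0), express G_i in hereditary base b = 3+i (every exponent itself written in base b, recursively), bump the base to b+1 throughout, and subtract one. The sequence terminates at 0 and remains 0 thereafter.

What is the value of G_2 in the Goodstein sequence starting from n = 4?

base 3: 4 = 3 + 1; at 4: 4 + 1 = 5; next = 4
base 4: 4 = 4; at 5: 5 = 5; next = 4

4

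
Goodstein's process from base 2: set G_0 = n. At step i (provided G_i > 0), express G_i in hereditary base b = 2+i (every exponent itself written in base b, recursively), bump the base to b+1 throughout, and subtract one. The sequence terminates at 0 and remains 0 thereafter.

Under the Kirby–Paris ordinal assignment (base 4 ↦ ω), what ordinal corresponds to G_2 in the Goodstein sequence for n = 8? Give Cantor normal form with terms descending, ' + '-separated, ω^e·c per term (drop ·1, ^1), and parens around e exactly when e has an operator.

ω^ω·2 + ω^2·2 + ω·2 + 1

8 —HB2→ 2^(2 + 1) —bump→ 3^(3 + 1) = 81 —(−1)→ 80
80 —HB3→ 2·3^3 + 2·3^2 + 2·3 + 2 —bump→ 2·4^4 + 2·4^2 + 2·4 + 2 = 554 —(−1)→ 553
553 —HB4→ 2·4^4 + 2·4^2 + 2·4 + 1 —bump→ 2·5^5 + 2·5^2 + 2·5 + 1 = 6311 —(−1)→ 6310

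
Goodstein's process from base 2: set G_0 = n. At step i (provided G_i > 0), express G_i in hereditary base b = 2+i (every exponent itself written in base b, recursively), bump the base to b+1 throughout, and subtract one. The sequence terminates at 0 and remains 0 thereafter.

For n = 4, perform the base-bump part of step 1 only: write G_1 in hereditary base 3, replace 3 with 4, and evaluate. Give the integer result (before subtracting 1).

42

G_0 = 4. HB_2(4) = 2^2. Bump = 27. G_1 = 26.
G_1 = 26. HB_3(26) = 2·3^2 + 2·3 + 2. Bump = 42. G_2 = 41.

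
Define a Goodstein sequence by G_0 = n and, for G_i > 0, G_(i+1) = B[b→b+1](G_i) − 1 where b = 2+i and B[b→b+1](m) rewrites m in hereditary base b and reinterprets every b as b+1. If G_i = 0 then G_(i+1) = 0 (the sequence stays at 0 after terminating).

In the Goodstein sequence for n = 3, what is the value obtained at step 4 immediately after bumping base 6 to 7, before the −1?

G_0 = 3. HB_2(3) = 2 + 1. Bump = 4. G_1 = 3.
G_1 = 3. HB_3(3) = 3. Bump = 4. G_2 = 3.
G_2 = 3. HB_4(3) = 3. Bump = 3. G_3 = 2.
G_3 = 2. HB_5(2) = 2. Bump = 2. G_4 = 1.
G_4 = 1. HB_6(1) = 1. Bump = 1. G_5 = 0.

1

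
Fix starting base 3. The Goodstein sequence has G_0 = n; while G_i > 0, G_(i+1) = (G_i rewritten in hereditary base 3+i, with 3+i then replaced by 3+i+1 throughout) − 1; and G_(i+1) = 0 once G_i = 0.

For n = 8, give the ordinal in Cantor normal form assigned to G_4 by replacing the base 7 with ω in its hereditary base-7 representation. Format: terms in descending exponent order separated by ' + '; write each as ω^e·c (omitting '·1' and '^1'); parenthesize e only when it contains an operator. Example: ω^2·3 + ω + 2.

step 0: 8 = 2·3 + 2; sub 4 for 3: 2·4 + 2; = 10; G_1 = 10−1 = 9
step 1: 9 = 2·4 + 1; sub 5 for 4: 2·5 + 1; = 11; G_2 = 11−1 = 10
step 2: 10 = 2·5; sub 6 for 5: 2·6; = 12; G_3 = 12−1 = 11
step 3: 11 = 6 + 5; sub 7 for 6: 7 + 5; = 12; G_4 = 12−1 = 11

ω + 4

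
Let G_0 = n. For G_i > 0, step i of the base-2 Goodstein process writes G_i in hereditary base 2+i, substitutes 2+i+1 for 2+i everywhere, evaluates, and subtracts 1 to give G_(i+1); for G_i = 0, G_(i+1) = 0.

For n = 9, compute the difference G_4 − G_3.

130901

[0] 9 ≡ 2^(2 + 1) + 1 (base 2). Lift 3: 82. −1: 81.
[1] 81 ≡ 3^(3 + 1) (base 3). Lift 4: 1024. −1: 1023.
[2] 1023 ≡ 3·4^4 + 3·4^3 + 3·4^2 + 3·4 + 3 (base 4). Lift 5: 9843. −1: 9842.
[3] 9842 ≡ 3·5^5 + 3·5^3 + 3·5^2 + 3·5 + 2 (base 5). Lift 6: 140744. −1: 140743.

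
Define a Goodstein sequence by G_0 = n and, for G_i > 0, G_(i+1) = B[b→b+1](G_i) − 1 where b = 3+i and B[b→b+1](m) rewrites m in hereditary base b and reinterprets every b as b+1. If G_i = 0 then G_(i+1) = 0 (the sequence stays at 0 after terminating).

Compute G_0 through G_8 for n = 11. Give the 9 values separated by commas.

step 0: 11 = 3^2 + 2; sub 4 for 3: 4^2 + 2; = 18; G_1 = 18−1 = 17
step 1: 17 = 4^2 + 1; sub 5 for 4: 5^2 + 1; = 26; G_2 = 26−1 = 25
step 2: 25 = 5^2; sub 6 for 5: 6^2; = 36; G_3 = 36−1 = 35
step 3: 35 = 5·6 + 5; sub 7 for 6: 5·7 + 5; = 40; G_4 = 40−1 = 39
step 4: 39 = 5·7 + 4; sub 8 for 7: 5·8 + 4; = 44; G_5 = 44−1 = 43
step 5: 43 = 5·8 + 3; sub 9 for 8: 5·9 + 3; = 48; G_6 = 48−1 = 47
step 6: 47 = 5·9 + 2; sub 10 for 9: 5·10 + 2; = 52; G_7 = 52−1 = 51
step 7: 51 = 5·10 + 1; sub 11 for 10: 5·11 + 1; = 56; G_8 = 56−1 = 55

11, 17, 25, 35, 39, 43, 47, 51, 55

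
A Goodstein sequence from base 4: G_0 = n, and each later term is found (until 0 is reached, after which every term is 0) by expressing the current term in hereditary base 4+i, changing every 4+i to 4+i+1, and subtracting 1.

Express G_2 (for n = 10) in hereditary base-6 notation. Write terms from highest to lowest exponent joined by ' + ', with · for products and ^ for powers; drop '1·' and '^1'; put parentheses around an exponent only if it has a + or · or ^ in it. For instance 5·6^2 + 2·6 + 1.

2·6

step 0: 10 = 2·4 + 2; sub 5 for 4: 2·5 + 2; = 12; G_1 = 12−1 = 11
step 1: 11 = 2·5 + 1; sub 6 for 5: 2·6 + 1; = 13; G_2 = 13−1 = 12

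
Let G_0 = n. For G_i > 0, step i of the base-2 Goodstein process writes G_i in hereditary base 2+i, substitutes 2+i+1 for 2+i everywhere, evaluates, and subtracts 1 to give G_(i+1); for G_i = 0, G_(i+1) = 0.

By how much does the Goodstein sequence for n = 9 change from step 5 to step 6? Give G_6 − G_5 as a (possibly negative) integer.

G_0=9  [base 2] 2^(2 + 1) + 1  →[2↦3]→  3^(3 + 1) + 1 = 82  −1 ⇒ G_1=81
G_1=81  [base 3] 3^(3 + 1)  →[3↦4]→  4^(4 + 1) = 1024  −1 ⇒ G_2=1023
G_2=1023  [base 4] 3·4^4 + 3·4^3 + 3·4^2 + 3·4 + 3  →[4↦5]→  3·5^5 + 3·5^3 + 3·5^2 + 3·5 + 3 = 9843  −1 ⇒ G_3=9842
G_3=9842  [base 5] 3·5^5 + 3·5^3 + 3·5^2 + 3·5 + 2  →[5↦6]→  3·6^6 + 3·6^3 + 3·6^2 + 3·6 + 2 = 140744  −1 ⇒ G_4=140743
G_4=140743  [base 6] 3·6^6 + 3·6^3 + 3·6^2 + 3·6 + 1  →[6↦7]→  3·7^7 + 3·7^3 + 3·7^2 + 3·7 + 1 = 2471827  −1 ⇒ G_5=2471826
G_5=2471826  [base 7] 3·7^7 + 3·7^3 + 3·7^2 + 3·7  →[7↦8]→  3·8^8 + 3·8^3 + 3·8^2 + 3·8 = 50333400  −1 ⇒ G_6=50333399

47861573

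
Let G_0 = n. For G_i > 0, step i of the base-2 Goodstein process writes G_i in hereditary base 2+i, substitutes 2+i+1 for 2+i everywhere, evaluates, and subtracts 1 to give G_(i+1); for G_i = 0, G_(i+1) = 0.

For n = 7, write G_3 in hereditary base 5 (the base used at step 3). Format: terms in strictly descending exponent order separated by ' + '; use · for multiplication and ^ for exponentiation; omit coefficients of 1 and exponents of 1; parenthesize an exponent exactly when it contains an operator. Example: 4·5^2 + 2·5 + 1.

G_0 = 7. HB_2(7) = 2^2 + 2 + 1. Bump = 31. G_1 = 30.
G_1 = 30. HB_3(30) = 3^3 + 3. Bump = 260. G_2 = 259.
G_2 = 259. HB_4(259) = 4^4 + 3. Bump = 3128. G_3 = 3127.
G_3 = 3127. HB_5(3127) = 5^5 + 2. Bump = 46658. G_4 = 46657.

5^5 + 2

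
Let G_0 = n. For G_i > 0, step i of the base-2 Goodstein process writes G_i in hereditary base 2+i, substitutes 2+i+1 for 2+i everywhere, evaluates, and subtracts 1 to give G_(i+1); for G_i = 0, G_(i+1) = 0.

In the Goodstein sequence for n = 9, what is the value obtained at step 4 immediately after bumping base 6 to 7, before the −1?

9 —HB2→ 2^(2 + 1) + 1 —bump→ 3^(3 + 1) + 1 = 82 —(−1)→ 81
81 —HB3→ 3^(3 + 1) —bump→ 4^(4 + 1) = 1024 —(−1)→ 1023
1023 —HB4→ 3·4^4 + 3·4^3 + 3·4^2 + 3·4 + 3 —bump→ 3·5^5 + 3·5^3 + 3·5^2 + 3·5 + 3 = 9843 —(−1)→ 9842
9842 —HB5→ 3·5^5 + 3·5^3 + 3·5^2 + 3·5 + 2 —bump→ 3·6^6 + 3·6^3 + 3·6^2 + 3·6 + 2 = 140744 —(−1)→ 140743

2471827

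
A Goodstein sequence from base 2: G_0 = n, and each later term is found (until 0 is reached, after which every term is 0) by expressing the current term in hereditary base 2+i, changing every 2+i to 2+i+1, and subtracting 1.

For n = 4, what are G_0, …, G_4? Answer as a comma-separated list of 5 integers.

4 —HB2→ 2^2 —bump→ 3^3 = 27 —(−1)→ 26
26 —HB3→ 2·3^2 + 2·3 + 2 —bump→ 2·4^2 + 2·4 + 2 = 42 —(−1)→ 41
41 —HB4→ 2·4^2 + 2·4 + 1 —bump→ 2·5^2 + 2·5 + 1 = 61 —(−1)→ 60
60 —HB5→ 2·5^2 + 2·5 —bump→ 2·6^2 + 2·6 = 84 —(−1)→ 83

4, 26, 41, 60, 83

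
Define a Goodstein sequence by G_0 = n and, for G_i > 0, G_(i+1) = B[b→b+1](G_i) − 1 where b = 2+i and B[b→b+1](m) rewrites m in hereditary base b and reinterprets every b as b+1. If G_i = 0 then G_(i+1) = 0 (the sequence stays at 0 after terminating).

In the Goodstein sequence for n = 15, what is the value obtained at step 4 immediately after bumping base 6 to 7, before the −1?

6588345

15 —HB2→ 2^(2 + 1) + 2^2 + 2 + 1 —bump→ 3^(3 + 1) + 3^3 + 3 + 1 = 112 —(−1)→ 111
111 —HB3→ 3^(3 + 1) + 3^3 + 3 —bump→ 4^(4 + 1) + 4^4 + 4 = 1284 —(−1)→ 1283
1283 —HB4→ 4^(4 + 1) + 4^4 + 3 —bump→ 5^(5 + 1) + 5^5 + 3 = 18753 —(−1)→ 18752
18752 —HB5→ 5^(5 + 1) + 5^5 + 2 —bump→ 6^(6 + 1) + 6^6 + 2 = 326594 —(−1)→ 326593
326593 —HB6→ 6^(6 + 1) + 6^6 + 1 —bump→ 7^(7 + 1) + 7^7 + 1 = 6588345 —(−1)→ 6588344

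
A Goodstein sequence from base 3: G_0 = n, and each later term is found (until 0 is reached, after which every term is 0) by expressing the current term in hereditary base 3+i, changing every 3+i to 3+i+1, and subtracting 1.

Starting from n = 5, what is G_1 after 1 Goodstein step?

i=0: 5 = 3 + 2 (b=3); 3→4: 4 + 2 = 6; 6−1 = 5
i=1: 5 = 4 + 1 (b=4); 4→5: 5 + 1 = 6; 6−1 = 5

5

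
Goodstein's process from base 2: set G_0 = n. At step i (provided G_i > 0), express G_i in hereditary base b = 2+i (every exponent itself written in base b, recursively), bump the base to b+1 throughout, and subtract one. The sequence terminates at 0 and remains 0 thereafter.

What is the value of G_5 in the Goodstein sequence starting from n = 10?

4215754

step 0: 10 = 2^(2 + 1) + 2; sub 3 for 2: 3^(3 + 1) + 3; = 84; G_1 = 84−1 = 83
step 1: 83 = 3^(3 + 1) + 2; sub 4 for 3: 4^(4 + 1) + 2; = 1026; G_2 = 1026−1 = 1025
step 2: 1025 = 4^(4 + 1) + 1; sub 5 for 4: 5^(5 + 1) + 1; = 15626; G_3 = 15626−1 = 15625
step 3: 15625 = 5^(5 + 1); sub 6 for 5: 6^(6 + 1); = 279936; G_4 = 279936−1 = 279935
step 4: 279935 = 5·6^6 + 5·6^5 + 5·6^4 + 5·6^3 + 5·6^2 + 5·6 + 5; sub 7 for 6: 5·7^7 + 5·7^5 + 5·7^4 + 5·7^3 + 5·7^2 + 5·7 + 5; = 4215755; G_5 = 4215755−1 = 4215754
step 5: 4215754 = 5·7^7 + 5·7^5 + 5·7^4 + 5·7^3 + 5·7^2 + 5·7 + 4; sub 8 for 7: 5·8^8 + 5·8^5 + 5·8^4 + 5·8^3 + 5·8^2 + 5·8 + 4; = 84073324; G_6 = 84073324−1 = 84073323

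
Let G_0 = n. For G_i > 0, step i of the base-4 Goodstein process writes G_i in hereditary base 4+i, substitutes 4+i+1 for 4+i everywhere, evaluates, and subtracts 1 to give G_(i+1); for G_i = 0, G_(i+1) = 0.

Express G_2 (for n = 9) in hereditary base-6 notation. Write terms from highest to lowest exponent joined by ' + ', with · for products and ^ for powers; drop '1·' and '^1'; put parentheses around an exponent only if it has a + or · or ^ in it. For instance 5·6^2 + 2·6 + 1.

G_0 = 9. HB_4(9) = 2·4 + 1. Bump = 11. G_1 = 10.
G_1 = 10. HB_5(10) = 2·5. Bump = 12. G_2 = 11.
G_2 = 11. HB_6(11) = 6 + 5. Bump = 12. G_3 = 11.

6 + 5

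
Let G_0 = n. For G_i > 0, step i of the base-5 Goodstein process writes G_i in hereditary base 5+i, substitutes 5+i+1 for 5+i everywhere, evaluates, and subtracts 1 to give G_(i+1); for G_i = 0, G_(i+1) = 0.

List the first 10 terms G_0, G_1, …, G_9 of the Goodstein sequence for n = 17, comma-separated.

base 5: 17 = 3·5 + 2; at 6: 3·6 + 2 = 20; next = 19
base 6: 19 = 3·6 + 1; at 7: 3·7 + 1 = 22; next = 21
base 7: 21 = 3·7; at 8: 3·8 = 24; next = 23
base 8: 23 = 2·8 + 7; at 9: 2·9 + 7 = 25; next = 24
base 9: 24 = 2·9 + 6; at 10: 2·10 + 6 = 26; next = 25
base 10: 25 = 2·10 + 5; at 11: 2·11 + 5 = 27; next = 26
base 11: 26 = 2·11 + 4; at 12: 2·12 + 4 = 28; next = 27
base 12: 27 = 2·12 + 3; at 13: 2·13 + 3 = 29; next = 28
base 13: 28 = 2·13 + 2; at 14: 2·14 + 2 = 30; next = 29

17, 19, 21, 23, 24, 25, 26, 27, 28, 29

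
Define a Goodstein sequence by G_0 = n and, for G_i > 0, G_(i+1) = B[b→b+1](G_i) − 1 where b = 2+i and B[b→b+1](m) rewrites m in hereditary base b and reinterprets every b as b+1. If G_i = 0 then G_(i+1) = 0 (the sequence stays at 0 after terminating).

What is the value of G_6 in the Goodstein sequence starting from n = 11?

(0) 11|_2 = 2^(2 + 1) + 2 + 1 ↦ 3^(3 + 1) + 3 + 1|_3 = 85 ⇒ 84
(1) 84|_3 = 3^(3 + 1) + 3 ↦ 4^(4 + 1) + 4|_4 = 1028 ⇒ 1027
(2) 1027|_4 = 4^(4 + 1) + 3 ↦ 5^(5 + 1) + 3|_5 = 15628 ⇒ 15627
(3) 15627|_5 = 5^(5 + 1) + 2 ↦ 6^(6 + 1) + 2|_6 = 279938 ⇒ 279937
(4) 279937|_6 = 6^(6 + 1) + 1 ↦ 7^(7 + 1) + 1|_7 = 5764802 ⇒ 5764801
(5) 5764801|_7 = 7^(7 + 1) ↦ 8^(8 + 1)|_8 = 134217728 ⇒ 134217727
(6) 134217727|_8 = 7·8^8 + 7·8^7 + 7·8^6 + 7·8^5 + 7·8^4 + 7·8^3 + 7·8^2 + 7·8 + 7 ↦ 7·9^9 + 7·9^7 + 7·9^6 + 7·9^5 + 7·9^4 + 7·9^3 + 7·9^2 + 7·9 + 7|_9 = 2749609303 ⇒ 2749609302

134217727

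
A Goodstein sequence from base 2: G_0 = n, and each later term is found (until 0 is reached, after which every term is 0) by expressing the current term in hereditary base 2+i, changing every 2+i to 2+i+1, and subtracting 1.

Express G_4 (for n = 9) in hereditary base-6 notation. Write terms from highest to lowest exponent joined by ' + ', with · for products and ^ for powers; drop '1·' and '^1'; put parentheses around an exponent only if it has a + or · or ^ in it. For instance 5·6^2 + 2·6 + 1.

base 2: 9 = 2^(2 + 1) + 1; at 3: 3^(3 + 1) + 1 = 82; next = 81
base 3: 81 = 3^(3 + 1); at 4: 4^(4 + 1) = 1024; next = 1023
base 4: 1023 = 3·4^4 + 3·4^3 + 3·4^2 + 3·4 + 3; at 5: 3·5^5 + 3·5^3 + 3·5^2 + 3·5 + 3 = 9843; next = 9842
base 5: 9842 = 3·5^5 + 3·5^3 + 3·5^2 + 3·5 + 2; at 6: 3·6^6 + 3·6^3 + 3·6^2 + 3·6 + 2 = 140744; next = 140743

3·6^6 + 3·6^3 + 3·6^2 + 3·6 + 1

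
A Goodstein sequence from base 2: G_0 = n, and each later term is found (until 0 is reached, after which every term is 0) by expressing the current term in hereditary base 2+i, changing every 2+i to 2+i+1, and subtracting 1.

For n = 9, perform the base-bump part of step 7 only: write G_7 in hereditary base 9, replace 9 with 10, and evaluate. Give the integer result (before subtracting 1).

30000003326

G_0 = 9. HB_2(9) = 2^(2 + 1) + 1. Bump = 82. G_1 = 81.
G_1 = 81. HB_3(81) = 3^(3 + 1). Bump = 1024. G_2 = 1023.
G_2 = 1023. HB_4(1023) = 3·4^4 + 3·4^3 + 3·4^2 + 3·4 + 3. Bump = 9843. G_3 = 9842.
G_3 = 9842. HB_5(9842) = 3·5^5 + 3·5^3 + 3·5^2 + 3·5 + 2. Bump = 140744. G_4 = 140743.
G_4 = 140743. HB_6(140743) = 3·6^6 + 3·6^3 + 3·6^2 + 3·6 + 1. Bump = 2471827. G_5 = 2471826.
G_5 = 2471826. HB_7(2471826) = 3·7^7 + 3·7^3 + 3·7^2 + 3·7. Bump = 50333400. G_6 = 50333399.
G_6 = 50333399. HB_8(50333399) = 3·8^8 + 3·8^3 + 3·8^2 + 2·8 + 7. Bump = 1162263922. G_7 = 1162263921.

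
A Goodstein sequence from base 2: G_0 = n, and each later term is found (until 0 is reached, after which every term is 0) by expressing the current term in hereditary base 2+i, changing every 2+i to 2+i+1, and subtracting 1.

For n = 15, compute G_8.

100077777775

G_0=15  [base 2] 2^(2 + 1) + 2^2 + 2 + 1  →[2↦3]→  3^(3 + 1) + 3^3 + 3 + 1 = 112  −1 ⇒ G_1=111
G_1=111  [base 3] 3^(3 + 1) + 3^3 + 3  →[3↦4]→  4^(4 + 1) + 4^4 + 4 = 1284  −1 ⇒ G_2=1283
G_2=1283  [base 4] 4^(4 + 1) + 4^4 + 3  →[4↦5]→  5^(5 + 1) + 5^5 + 3 = 18753  −1 ⇒ G_3=18752
G_3=18752  [base 5] 5^(5 + 1) + 5^5 + 2  →[5↦6]→  6^(6 + 1) + 6^6 + 2 = 326594  −1 ⇒ G_4=326593
G_4=326593  [base 6] 6^(6 + 1) + 6^6 + 1  →[6↦7]→  7^(7 + 1) + 7^7 + 1 = 6588345  −1 ⇒ G_5=6588344
G_5=6588344  [base 7] 7^(7 + 1) + 7^7  →[7↦8]→  8^(8 + 1) + 8^8 = 150994944  −1 ⇒ G_6=150994943
G_6=150994943  [base 8] 8^(8 + 1) + 7·8^7 + 7·8^6 + 7·8^5 + 7·8^4 + 7·8^3 + 7·8^2 + 7·8 + 7  →[8↦9]→  9^(9 + 1) + 7·9^7 + 7·9^6 + 7·9^5 + 7·9^4 + 7·9^3 + 7·9^2 + 7·9 + 7 = 3524450281  −1 ⇒ G_7=3524450280
G_7=3524450280  [base 9] 9^(9 + 1) + 7·9^7 + 7·9^6 + 7·9^5 + 7·9^4 + 7·9^3 + 7·9^2 + 7·9 + 6  →[9↦10]→  10^(10 + 1) + 7·10^7 + 7·10^6 + 7·10^5 + 7·10^4 + 7·10^3 + 7·10^2 + 7·10 + 6 = 100077777776  −1 ⇒ G_8=100077777775
G_8=100077777775  [base 10] 10^(10 + 1) + 7·10^7 + 7·10^6 + 7·10^5 + 7·10^4 + 7·10^3 + 7·10^2 + 7·10 + 5  →[10↦11]→  11^(11 + 1) + 7·11^7 + 7·11^6 + 7·11^5 + 7·11^4 + 7·11^3 + 7·11^2 + 7·11 + 5 = 3138578427935  −1 ⇒ G_9=3138578427934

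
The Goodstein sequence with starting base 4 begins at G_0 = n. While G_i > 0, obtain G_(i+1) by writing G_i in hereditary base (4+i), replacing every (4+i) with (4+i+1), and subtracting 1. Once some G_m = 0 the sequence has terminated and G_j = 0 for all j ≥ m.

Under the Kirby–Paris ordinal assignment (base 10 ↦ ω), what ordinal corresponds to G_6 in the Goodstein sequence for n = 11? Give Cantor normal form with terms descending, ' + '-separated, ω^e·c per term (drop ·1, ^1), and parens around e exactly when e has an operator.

ω + 5

step 0: 11 = 2·4 + 3; sub 5 for 4: 2·5 + 3; = 13; G_1 = 13−1 = 12
step 1: 12 = 2·5 + 2; sub 6 for 5: 2·6 + 2; = 14; G_2 = 14−1 = 13
step 2: 13 = 2·6 + 1; sub 7 for 6: 2·7 + 1; = 15; G_3 = 15−1 = 14
step 3: 14 = 2·7; sub 8 for 7: 2·8; = 16; G_4 = 16−1 = 15
step 4: 15 = 8 + 7; sub 9 for 8: 9 + 7; = 16; G_5 = 16−1 = 15
step 5: 15 = 9 + 6; sub 10 for 9: 10 + 6; = 16; G_6 = 16−1 = 15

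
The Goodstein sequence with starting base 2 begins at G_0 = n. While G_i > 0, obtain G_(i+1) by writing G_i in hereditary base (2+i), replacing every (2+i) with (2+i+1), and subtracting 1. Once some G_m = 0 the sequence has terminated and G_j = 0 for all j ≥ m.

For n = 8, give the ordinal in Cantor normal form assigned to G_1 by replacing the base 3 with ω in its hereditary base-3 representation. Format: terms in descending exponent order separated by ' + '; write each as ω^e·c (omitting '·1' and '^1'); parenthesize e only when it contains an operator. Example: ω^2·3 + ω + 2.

ω^ω·2 + ω^2·2 + ω·2 + 2

(0) 8|_2 = 2^(2 + 1) ↦ 3^(3 + 1)|_3 = 81 ⇒ 80
(1) 80|_3 = 2·3^3 + 2·3^2 + 2·3 + 2 ↦ 2·4^4 + 2·4^2 + 2·4 + 2|_4 = 554 ⇒ 553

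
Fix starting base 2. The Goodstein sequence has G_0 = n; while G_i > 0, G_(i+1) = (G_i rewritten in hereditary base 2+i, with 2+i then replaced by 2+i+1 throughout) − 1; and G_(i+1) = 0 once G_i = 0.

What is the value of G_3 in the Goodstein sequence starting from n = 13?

13 —HB2→ 2^(2 + 1) + 2^2 + 1 —bump→ 3^(3 + 1) + 3^3 + 1 = 109 —(−1)→ 108
108 —HB3→ 3^(3 + 1) + 3^3 —bump→ 4^(4 + 1) + 4^4 = 1280 —(−1)→ 1279
1279 —HB4→ 4^(4 + 1) + 3·4^3 + 3·4^2 + 3·4 + 3 —bump→ 5^(5 + 1) + 3·5^3 + 3·5^2 + 3·5 + 3 = 16093 —(−1)→ 16092
16092 —HB5→ 5^(5 + 1) + 3·5^3 + 3·5^2 + 3·5 + 2 —bump→ 6^(6 + 1) + 3·6^3 + 3·6^2 + 3·6 + 2 = 280712 —(−1)→ 280711

16092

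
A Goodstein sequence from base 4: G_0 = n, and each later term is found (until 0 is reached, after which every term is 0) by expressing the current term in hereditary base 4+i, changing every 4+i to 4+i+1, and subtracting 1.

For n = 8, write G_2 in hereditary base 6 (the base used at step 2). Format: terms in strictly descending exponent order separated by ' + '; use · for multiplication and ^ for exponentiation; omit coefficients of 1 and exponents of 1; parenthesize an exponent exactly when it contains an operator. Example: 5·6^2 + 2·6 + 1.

(0) 8|_4 = 2·4 ↦ 2·5|_5 = 10 ⇒ 9
(1) 9|_5 = 5 + 4 ↦ 6 + 4|_6 = 10 ⇒ 9
(2) 9|_6 = 6 + 3 ↦ 7 + 3|_7 = 10 ⇒ 9

6 + 3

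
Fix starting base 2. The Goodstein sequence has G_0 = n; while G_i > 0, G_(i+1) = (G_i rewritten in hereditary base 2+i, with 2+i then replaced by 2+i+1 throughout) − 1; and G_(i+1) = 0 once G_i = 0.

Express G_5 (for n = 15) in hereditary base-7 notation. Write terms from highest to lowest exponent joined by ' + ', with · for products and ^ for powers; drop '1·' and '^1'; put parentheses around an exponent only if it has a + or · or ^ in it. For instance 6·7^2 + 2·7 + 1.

[0] 15 ≡ 2^(2 + 1) + 2^2 + 2 + 1 (base 2). Lift 3: 112. −1: 111.
[1] 111 ≡ 3^(3 + 1) + 3^3 + 3 (base 3). Lift 4: 1284. −1: 1283.
[2] 1283 ≡ 4^(4 + 1) + 4^4 + 3 (base 4). Lift 5: 18753. −1: 18752.
[3] 18752 ≡ 5^(5 + 1) + 5^5 + 2 (base 5). Lift 6: 326594. −1: 326593.
[4] 326593 ≡ 6^(6 + 1) + 6^6 + 1 (base 6). Lift 7: 6588345. −1: 6588344.
[5] 6588344 ≡ 7^(7 + 1) + 7^7 (base 7). Lift 8: 150994944. −1: 150994943.

7^(7 + 1) + 7^7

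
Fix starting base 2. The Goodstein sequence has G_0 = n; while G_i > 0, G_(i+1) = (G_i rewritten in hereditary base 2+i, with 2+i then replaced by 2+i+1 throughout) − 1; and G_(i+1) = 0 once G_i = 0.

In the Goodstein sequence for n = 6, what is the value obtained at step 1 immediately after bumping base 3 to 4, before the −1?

i=0: 6 = 2^2 + 2 (b=2); 2→3: 3^3 + 3 = 30; 30−1 = 29
i=1: 29 = 3^3 + 2 (b=3); 3→4: 4^4 + 2 = 258; 258−1 = 257

258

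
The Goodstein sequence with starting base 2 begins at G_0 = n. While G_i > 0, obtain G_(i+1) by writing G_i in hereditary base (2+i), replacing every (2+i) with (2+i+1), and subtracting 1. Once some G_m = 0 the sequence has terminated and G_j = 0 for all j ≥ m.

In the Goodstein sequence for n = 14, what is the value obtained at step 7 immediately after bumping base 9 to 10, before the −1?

100000555552

step 0: 14 = 2^(2 + 1) + 2^2 + 2; sub 3 for 2: 3^(3 + 1) + 3^3 + 3; = 111; G_1 = 111−1 = 110
step 1: 110 = 3^(3 + 1) + 3^3 + 2; sub 4 for 3: 4^(4 + 1) + 4^4 + 2; = 1282; G_2 = 1282−1 = 1281
step 2: 1281 = 4^(4 + 1) + 4^4 + 1; sub 5 for 4: 5^(5 + 1) + 5^5 + 1; = 18751; G_3 = 18751−1 = 18750
step 3: 18750 = 5^(5 + 1) + 5^5; sub 6 for 5: 6^(6 + 1) + 6^6; = 326592; G_4 = 326592−1 = 326591
step 4: 326591 = 6^(6 + 1) + 5·6^5 + 5·6^4 + 5·6^3 + 5·6^2 + 5·6 + 5; sub 7 for 6: 7^(7 + 1) + 5·7^5 + 5·7^4 + 5·7^3 + 5·7^2 + 5·7 + 5; = 5862841; G_5 = 5862841−1 = 5862840
step 5: 5862840 = 7^(7 + 1) + 5·7^5 + 5·7^4 + 5·7^3 + 5·7^2 + 5·7 + 4; sub 8 for 7: 8^(8 + 1) + 5·8^5 + 5·8^4 + 5·8^3 + 5·8^2 + 5·8 + 4; = 134404972; G_6 = 134404972−1 = 134404971
step 6: 134404971 = 8^(8 + 1) + 5·8^5 + 5·8^4 + 5·8^3 + 5·8^2 + 5·8 + 3; sub 9 for 8: 9^(9 + 1) + 5·9^5 + 5·9^4 + 5·9^3 + 5·9^2 + 5·9 + 3; = 3487116549; G_7 = 3487116549−1 = 3487116548
step 7: 3487116548 = 9^(9 + 1) + 5·9^5 + 5·9^4 + 5·9^3 + 5·9^2 + 5·9 + 2; sub 10 for 9: 10^(10 + 1) + 5·10^5 + 5·10^4 + 5·10^3 + 5·10^2 + 5·10 + 2; = 100000555552; G_8 = 100000555552−1 = 100000555551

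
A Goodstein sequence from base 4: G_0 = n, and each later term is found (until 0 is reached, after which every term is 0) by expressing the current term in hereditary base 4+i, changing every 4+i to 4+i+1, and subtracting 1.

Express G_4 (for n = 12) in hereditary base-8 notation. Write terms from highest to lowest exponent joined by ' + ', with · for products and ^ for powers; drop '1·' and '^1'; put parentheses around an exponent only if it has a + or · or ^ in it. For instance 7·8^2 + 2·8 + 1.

12 —HB4→ 3·4 —bump→ 3·5 = 15 —(−1)→ 14
14 —HB5→ 2·5 + 4 —bump→ 2·6 + 4 = 16 —(−1)→ 15
15 —HB6→ 2·6 + 3 —bump→ 2·7 + 3 = 17 —(−1)→ 16
16 —HB7→ 2·7 + 2 —bump→ 2·8 + 2 = 18 —(−1)→ 17
17 —HB8→ 2·8 + 1 —bump→ 2·9 + 1 = 19 —(−1)→ 18

2·8 + 1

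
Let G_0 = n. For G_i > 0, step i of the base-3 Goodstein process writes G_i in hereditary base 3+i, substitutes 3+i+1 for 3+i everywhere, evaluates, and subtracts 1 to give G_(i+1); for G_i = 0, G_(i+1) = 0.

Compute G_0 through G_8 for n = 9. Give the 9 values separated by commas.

9, 15, 17, 19, 21, 23, 24, 25, 26

i=0: 9 = 3^2 (b=3); 3→4: 4^2 = 16; 16−1 = 15
i=1: 15 = 3·4 + 3 (b=4); 4→5: 3·5 + 3 = 18; 18−1 = 17
i=2: 17 = 3·5 + 2 (b=5); 5→6: 3·6 + 2 = 20; 20−1 = 19
i=3: 19 = 3·6 + 1 (b=6); 6→7: 3·7 + 1 = 22; 22−1 = 21
i=4: 21 = 3·7 (b=7); 7→8: 3·8 = 24; 24−1 = 23
i=5: 23 = 2·8 + 7 (b=8); 8→9: 2·9 + 7 = 25; 25−1 = 24
i=6: 24 = 2·9 + 6 (b=9); 9→10: 2·10 + 6 = 26; 26−1 = 25
i=7: 25 = 2·10 + 5 (b=10); 10→11: 2·11 + 5 = 27; 27−1 = 26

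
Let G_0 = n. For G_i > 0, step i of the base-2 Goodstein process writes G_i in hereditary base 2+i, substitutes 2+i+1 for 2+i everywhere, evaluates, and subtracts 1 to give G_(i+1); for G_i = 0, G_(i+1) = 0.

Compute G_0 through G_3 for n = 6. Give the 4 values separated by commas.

base 2: 6 = 2^2 + 2; at 3: 3^3 + 3 = 30; next = 29
base 3: 29 = 3^3 + 2; at 4: 4^4 + 2 = 258; next = 257
base 4: 257 = 4^4 + 1; at 5: 5^5 + 1 = 3126; next = 3125

6, 29, 257, 3125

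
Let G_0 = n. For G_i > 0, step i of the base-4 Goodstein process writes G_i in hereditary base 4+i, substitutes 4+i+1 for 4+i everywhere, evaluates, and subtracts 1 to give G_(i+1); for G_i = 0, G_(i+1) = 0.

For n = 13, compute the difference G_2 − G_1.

[0] 13 ≡ 3·4 + 1 (base 4). Lift 5: 16. −1: 15.
[1] 15 ≡ 3·5 (base 5). Lift 6: 18. −1: 17.

2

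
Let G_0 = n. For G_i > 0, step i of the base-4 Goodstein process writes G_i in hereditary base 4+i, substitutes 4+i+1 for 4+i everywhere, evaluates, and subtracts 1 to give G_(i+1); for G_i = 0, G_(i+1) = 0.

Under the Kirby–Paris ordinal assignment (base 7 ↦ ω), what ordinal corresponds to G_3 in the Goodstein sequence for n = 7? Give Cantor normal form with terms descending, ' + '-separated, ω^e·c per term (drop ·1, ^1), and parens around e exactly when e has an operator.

ω

step 0: 7 = 4 + 3; sub 5 for 4: 5 + 3; = 8; G_1 = 8−1 = 7
step 1: 7 = 5 + 2; sub 6 for 5: 6 + 2; = 8; G_2 = 8−1 = 7
step 2: 7 = 6 + 1; sub 7 for 6: 7 + 1; = 8; G_3 = 8−1 = 7
step 3: 7 = 7; sub 8 for 7: 8; = 8; G_4 = 8−1 = 7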